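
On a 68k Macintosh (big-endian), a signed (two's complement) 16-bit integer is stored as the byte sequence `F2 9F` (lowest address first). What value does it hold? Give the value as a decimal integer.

-3425

Big-endian: lowest address holds the most-significant byte.
The bytes are already most-significant first: 0xF29F.
Top bit is set, so as a signed 16-bit value this is 0xF29F − 2^16 = -3425.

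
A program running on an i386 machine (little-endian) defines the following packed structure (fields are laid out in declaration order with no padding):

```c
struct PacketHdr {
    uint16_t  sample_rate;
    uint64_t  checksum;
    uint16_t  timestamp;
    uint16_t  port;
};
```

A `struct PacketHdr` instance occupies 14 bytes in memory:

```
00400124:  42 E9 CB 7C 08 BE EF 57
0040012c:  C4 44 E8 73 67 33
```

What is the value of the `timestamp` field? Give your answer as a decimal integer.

`timestamp` follows `sample_rate` (2 B), `checksum` (8 B), so it starts at offset 2 + 8 = 10 and occupies 2 bytes.
Bytes at offsets 10..11: E8 73.
In little-endian order the low byte comes first in memory.
Reassemble most-significant byte first: 73 E8 → 0x73E8.
0x73E8 = 29672.

29672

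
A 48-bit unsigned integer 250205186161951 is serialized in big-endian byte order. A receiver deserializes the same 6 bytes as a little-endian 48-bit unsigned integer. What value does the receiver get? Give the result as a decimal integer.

250205186161951 in 48-bit hexadecimal is 0xE38F6F3DFD1F.
Stored big-endian, the bytes at ascending addresses are E3 8F 6F 3D FD 1F.
Read back as little-endian, the first byte is least significant, giving 0x1FFD3D6F8FE3.
0x1FFD3D6F8FE3 = 35172517908451.

35172517908451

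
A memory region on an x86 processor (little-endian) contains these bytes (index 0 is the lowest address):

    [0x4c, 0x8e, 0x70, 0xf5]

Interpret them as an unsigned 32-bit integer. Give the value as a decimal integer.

Little-endian: lowest address holds the least-significant byte.
Reassemble most-significant byte first: F5 70 8E 4C → 0xF5708E4C.
0xF5708E4C = 4117794380.

4117794380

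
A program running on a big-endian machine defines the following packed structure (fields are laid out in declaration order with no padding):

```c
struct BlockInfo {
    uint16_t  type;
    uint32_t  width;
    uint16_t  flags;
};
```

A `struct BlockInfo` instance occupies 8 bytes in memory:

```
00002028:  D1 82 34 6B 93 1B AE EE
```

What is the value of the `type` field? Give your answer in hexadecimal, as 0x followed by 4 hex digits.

`type` is the first field, at byte offset 0, occupying 2 bytes.
Bytes at offsets 0..1: D1 82.
Big-endian: lowest address holds the most-significant byte.
The bytes are already most-significant first: 0xD182.

0xD182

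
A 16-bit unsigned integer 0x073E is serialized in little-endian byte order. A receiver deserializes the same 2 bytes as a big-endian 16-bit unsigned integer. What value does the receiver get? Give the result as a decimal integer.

15879

Stored little-endian, the bytes at ascending addresses are 3E 07.
Read back as big-endian, the last byte is least significant, giving 0x3E07.
0x3E07 = 15879.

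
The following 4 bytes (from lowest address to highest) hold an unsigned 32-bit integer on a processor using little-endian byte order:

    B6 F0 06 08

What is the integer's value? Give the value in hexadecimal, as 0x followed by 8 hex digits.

In little-endian order the low byte comes first in memory.
Reassemble most-significant byte first: 08 06 F0 B6 → 0x0806F0B6.

0x0806F0B6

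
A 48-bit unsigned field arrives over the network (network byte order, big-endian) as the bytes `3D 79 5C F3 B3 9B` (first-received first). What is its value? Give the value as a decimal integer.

67591459812251

In big-endian order the high byte comes first in memory.
The bytes are already most-significant first: 0x3D795CF3B39B.
0x3D795CF3B39B = 67591459812251.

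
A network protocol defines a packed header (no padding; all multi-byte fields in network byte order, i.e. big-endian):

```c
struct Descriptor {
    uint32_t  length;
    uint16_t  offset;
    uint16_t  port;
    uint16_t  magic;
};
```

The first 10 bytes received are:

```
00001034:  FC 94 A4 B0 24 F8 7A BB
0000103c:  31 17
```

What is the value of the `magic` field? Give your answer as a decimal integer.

`magic` follows `length` (4 B), `offset` (2 B), `port` (2 B), so it starts at offset 4 + 2 + 2 = 8 and occupies 2 bytes.
Bytes at offsets 8..9: 31 17.
In big-endian order the high byte comes first in memory.
The bytes are already most-significant first: 0x3117.
0x3117 = 12567.

12567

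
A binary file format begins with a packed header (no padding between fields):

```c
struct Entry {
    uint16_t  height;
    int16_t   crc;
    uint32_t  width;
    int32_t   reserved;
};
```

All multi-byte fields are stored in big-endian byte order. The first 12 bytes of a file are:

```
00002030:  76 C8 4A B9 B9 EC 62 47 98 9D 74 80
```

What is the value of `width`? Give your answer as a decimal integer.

`width` follows `height` (2 B), `crc` (2 B), so it starts at offset 2 + 2 = 4 and occupies 4 bytes.
Bytes at offsets 4..7: B9 EC 62 47.
Big-endian: lowest address holds the most-significant byte.
The bytes are already most-significant first: 0xB9EC6247.
0xB9EC6247 = 3119276615.

3119276615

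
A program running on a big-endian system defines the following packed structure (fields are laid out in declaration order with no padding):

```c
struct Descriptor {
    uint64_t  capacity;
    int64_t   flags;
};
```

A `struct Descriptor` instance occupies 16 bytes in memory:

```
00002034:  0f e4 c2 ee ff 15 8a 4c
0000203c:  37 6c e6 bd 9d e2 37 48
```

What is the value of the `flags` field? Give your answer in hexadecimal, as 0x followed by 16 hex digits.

0x376CE6BD9DE23748

`flags` follows `capacity` (8 bytes), so it starts at byte offset 8 and occupies 8 bytes.
Bytes at offsets 8..15: 37 6C E6 BD 9D E2 37 48.
Big-endian stores the most-significant byte at the lowest address.
The bytes are already most-significant first: 0x376CE6BD9DE23748.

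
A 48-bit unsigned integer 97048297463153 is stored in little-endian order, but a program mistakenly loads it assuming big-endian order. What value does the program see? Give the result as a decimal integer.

97048297463153 in 48-bit hexadecimal is 0x5843D14BDD71.
Stored little-endian, the bytes at ascending addresses are 71 DD 4B D1 43 58.
Read back as big-endian, the last byte is least significant, giving 0x71DD4BD14358.
0x71DD4BD14358 = 125195273716568.

125195273716568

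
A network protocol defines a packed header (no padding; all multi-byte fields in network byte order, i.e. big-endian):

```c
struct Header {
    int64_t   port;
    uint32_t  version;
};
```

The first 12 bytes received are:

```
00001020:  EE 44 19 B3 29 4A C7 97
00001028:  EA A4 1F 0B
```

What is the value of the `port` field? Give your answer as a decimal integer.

`port` is the first field, at byte offset 0, occupying 8 bytes.
Bytes at offsets 0..7: EE 44 19 B3 29 4A C7 97.
In big-endian order the high byte comes first in memory.
The bytes are already most-significant first: 0xEE4419B3294AC797.
Top bit is set, so as a signed 64-bit value this is 0xEE4419B3294AC797 − 2^64 = -1277868136983771241.

-1277868136983771241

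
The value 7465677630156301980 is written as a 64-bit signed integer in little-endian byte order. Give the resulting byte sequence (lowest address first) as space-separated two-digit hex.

7465677630156301980 in hexadecimal, padded to 64 bits, is 0x679B6A3FF10BE69C.
Split into bytes (most-significant first): 67 9B 6A 3F F1 0B E6 9C.
Little-endian: lowest address holds the least-significant byte.
So at ascending addresses the bytes are 9C E6 0B F1 3F 6A 9B 67.

9C E6 0B F1 3F 6A 9B 67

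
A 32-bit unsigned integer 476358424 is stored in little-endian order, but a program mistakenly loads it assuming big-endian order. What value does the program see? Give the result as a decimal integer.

476358424 in 32-bit hexadecimal is 0x1C64A718.
Stored little-endian, the bytes at ascending addresses are 18 A7 64 1C.
Read back as big-endian, the last byte is least significant, giving 0x18A7641C.
0x18A7641C = 413623324.

413623324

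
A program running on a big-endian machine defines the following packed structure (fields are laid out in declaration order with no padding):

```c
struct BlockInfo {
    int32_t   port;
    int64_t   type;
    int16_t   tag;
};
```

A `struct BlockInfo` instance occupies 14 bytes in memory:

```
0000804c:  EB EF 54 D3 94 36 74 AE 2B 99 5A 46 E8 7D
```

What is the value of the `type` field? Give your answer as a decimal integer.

-7766892215949239738

`type` follows `port` (4 bytes), so it starts at byte offset 4 and occupies 8 bytes.
Bytes at offsets 4..11: 94 36 74 AE 2B 99 5A 46.
Big-endian: lowest address holds the most-significant byte.
The bytes are already most-significant first: 0x943674AE2B995A46.
Top bit is set, so as a signed 64-bit value this is 0x943674AE2B995A46 − 2^64 = -7766892215949239738.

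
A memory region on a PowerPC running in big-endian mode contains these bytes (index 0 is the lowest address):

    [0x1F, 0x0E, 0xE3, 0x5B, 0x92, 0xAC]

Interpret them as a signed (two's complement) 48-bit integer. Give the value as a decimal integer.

34148804432556

In big-endian order the high byte comes first in memory.
The bytes are already most-significant first: 0x1F0EE35B92AC.
0x1F0EE35B92AC = 34148804432556.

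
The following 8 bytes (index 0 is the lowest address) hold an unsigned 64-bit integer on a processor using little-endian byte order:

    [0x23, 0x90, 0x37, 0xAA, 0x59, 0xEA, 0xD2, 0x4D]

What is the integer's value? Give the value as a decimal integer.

Little-endian: lowest address holds the least-significant byte.
Reassemble most-significant byte first: 4D D2 EA 59 AA 37 90 23 → 0x4DD2EA59AA379023.
0x4DD2EA59AA379023 = 5607802156858445859.

5607802156858445859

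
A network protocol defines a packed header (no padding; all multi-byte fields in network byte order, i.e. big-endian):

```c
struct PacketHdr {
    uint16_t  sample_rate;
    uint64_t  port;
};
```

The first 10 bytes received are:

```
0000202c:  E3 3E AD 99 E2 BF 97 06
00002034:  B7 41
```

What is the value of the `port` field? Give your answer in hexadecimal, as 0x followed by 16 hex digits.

`port` follows `sample_rate` (2 bytes), so it starts at byte offset 2 and occupies 8 bytes.
Bytes at offsets 2..9: AD 99 E2 BF 97 06 B7 41.
Big-endian stores the most-significant byte at the lowest address.
The bytes are already most-significant first: 0xAD99E2BF9706B741.

0xAD99E2BF9706B741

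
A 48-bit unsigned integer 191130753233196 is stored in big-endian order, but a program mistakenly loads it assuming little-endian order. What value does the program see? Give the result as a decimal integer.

49416385385901

191130753233196 in 48-bit hexadecimal is 0xADD518A6F12C.
Stored big-endian, the bytes at ascending addresses are AD D5 18 A6 F1 2C.
Read back as little-endian, the first byte is least significant, giving 0x2CF1A618D5AD.
0x2CF1A618D5AD = 49416385385901.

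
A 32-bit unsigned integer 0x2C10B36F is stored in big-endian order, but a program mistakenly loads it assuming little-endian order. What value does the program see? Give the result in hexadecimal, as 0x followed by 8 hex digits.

Stored big-endian, the bytes at ascending addresses are 2C 10 B3 6F.
Read back as little-endian, the first byte is least significant, giving 0x6FB3102C.

0x6FB3102C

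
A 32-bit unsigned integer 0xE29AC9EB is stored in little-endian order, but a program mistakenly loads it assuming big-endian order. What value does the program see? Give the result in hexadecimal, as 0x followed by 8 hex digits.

0xEBC99AE2

Stored little-endian, the bytes at ascending addresses are EB C9 9A E2.
Read back as big-endian, the last byte is least significant, giving 0xEBC99AE2.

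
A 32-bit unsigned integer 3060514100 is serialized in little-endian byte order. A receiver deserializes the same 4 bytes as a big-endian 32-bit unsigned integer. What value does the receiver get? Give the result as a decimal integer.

884829110

3060514100 in 32-bit hexadecimal is 0xB66BBD34.
Stored little-endian, the bytes at ascending addresses are 34 BD 6B B6.
Read back as big-endian, the last byte is least significant, giving 0x34BD6BB6.
0x34BD6BB6 = 884829110.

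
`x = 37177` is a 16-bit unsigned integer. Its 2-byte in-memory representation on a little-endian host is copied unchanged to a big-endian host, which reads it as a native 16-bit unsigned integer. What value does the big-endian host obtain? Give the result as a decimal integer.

37177 in 16-bit hexadecimal is 0x9139.
Stored little-endian, the bytes at ascending addresses are 39 91.
Read back as big-endian, the last byte is least significant, giving 0x3991.
0x3991 = 14737.

14737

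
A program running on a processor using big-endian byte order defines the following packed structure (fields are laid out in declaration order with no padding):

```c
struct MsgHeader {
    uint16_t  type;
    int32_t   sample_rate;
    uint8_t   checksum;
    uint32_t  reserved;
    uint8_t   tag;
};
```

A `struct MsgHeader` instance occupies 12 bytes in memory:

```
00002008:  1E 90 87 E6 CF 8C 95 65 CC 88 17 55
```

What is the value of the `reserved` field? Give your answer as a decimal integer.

`reserved` follows `type` (2 B), `sample_rate` (4 B), `checksum` (1 B), so it starts at offset 2 + 4 + 1 = 7 and occupies 4 bytes.
Bytes at offsets 7..10: 65 CC 88 17.
Big-endian: lowest address holds the most-significant byte.
The bytes are already most-significant first: 0x65CC8817.
0x65CC8817 = 1707902999.

1707902999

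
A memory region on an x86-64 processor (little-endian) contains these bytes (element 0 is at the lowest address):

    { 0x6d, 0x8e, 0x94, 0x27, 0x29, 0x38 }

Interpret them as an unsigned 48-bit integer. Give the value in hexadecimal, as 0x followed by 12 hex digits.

0x382927948E6D

Little-endian: lowest address holds the least-significant byte.
Reassemble most-significant byte first: 38 29 27 94 8E 6D → 0x382927948E6D.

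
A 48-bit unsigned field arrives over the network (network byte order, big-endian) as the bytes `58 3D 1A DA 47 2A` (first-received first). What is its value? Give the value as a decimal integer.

Big-endian stores the most-significant byte at the lowest address.
The bytes are already most-significant first: 0x583D1ADA472A.
0x583D1ADA472A = 97019466762026.

97019466762026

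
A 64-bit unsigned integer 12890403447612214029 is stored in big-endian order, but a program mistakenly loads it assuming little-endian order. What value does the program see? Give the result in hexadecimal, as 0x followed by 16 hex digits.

12890403447612214029 in 64-bit hexadecimal is 0xB2E3E9A3AA658B0D.
Stored big-endian, the bytes at ascending addresses are B2 E3 E9 A3 AA 65 8B 0D.
Read back as little-endian, the first byte is least significant, giving 0x0D8B65AAA3E9E3B2.

0x0D8B65AAA3E9E3B2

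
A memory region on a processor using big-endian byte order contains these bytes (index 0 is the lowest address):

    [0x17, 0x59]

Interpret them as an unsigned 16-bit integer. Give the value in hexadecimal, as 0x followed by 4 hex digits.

0x1759

Big-endian: lowest address holds the most-significant byte.
The bytes are already most-significant first: 0x1759.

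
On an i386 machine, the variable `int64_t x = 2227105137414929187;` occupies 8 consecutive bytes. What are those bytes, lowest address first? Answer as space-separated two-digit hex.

2227105137414929187 in hexadecimal, padded to 64 bits, is 0x1EE84452A1107B23.
Split into bytes (most-significant first): 1E E8 44 52 A1 10 7B 23.
In little-endian order the low byte comes first in memory.
So at ascending addresses the bytes are 23 7B 10 A1 52 44 E8 1E.

23 7B 10 A1 52 44 E8 1E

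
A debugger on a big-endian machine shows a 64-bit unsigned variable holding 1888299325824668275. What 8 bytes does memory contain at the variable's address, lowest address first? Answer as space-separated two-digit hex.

1A 34 96 3B 71 63 92 73

1888299325824668275 in hexadecimal, padded to 64 bits, is 0x1A34963B71639273.
Split into bytes (most-significant first): 1A 34 96 3B 71 63 92 73.
Big-endian stores the most-significant byte at the lowest address.
So the memory order matches the most-significant-first order: 1A 34 96 3B 71 63 92 73.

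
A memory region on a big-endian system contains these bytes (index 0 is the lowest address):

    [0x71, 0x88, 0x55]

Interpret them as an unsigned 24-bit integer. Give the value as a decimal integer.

7440469

Big-endian: lowest address holds the most-significant byte.
The bytes are already most-significant first: 0x718855.
0x718855 = 7440469.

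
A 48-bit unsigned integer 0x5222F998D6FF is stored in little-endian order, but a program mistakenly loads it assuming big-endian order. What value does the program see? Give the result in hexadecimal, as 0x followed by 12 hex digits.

Stored little-endian, the bytes at ascending addresses are FF D6 98 F9 22 52.
Read back as big-endian, the last byte is least significant, giving 0xFFD698F92252.

0xFFD698F92252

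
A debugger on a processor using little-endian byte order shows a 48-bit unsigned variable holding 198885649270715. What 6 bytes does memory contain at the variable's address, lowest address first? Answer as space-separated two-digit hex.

BB C7 79 AC E2 B4

198885649270715 in hexadecimal, padded to 48 bits, is 0xB4E2AC79C7BB.
Split into bytes (most-significant first): B4 E2 AC 79 C7 BB.
In little-endian order the low byte comes first in memory.
So at ascending addresses the bytes are BB C7 79 AC E2 B4.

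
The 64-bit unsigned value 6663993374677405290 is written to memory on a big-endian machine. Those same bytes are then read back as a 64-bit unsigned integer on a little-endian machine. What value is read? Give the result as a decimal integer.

6663993374677405290 in 64-bit hexadecimal is 0x5C7B42AABB340E6A.
Stored big-endian, the bytes at ascending addresses are 5C 7B 42 AA BB 34 0E 6A.
Read back as little-endian, the first byte is least significant, giving 0x6A0E34BBAA427B5C.
0x6A0E34BBAA427B5C = 7642103598314322780.

7642103598314322780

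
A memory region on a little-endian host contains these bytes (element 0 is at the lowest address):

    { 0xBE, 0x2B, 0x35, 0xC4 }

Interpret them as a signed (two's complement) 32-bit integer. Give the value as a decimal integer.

-1003148354

Little-endian stores the least-significant byte at the lowest address.
Reassemble most-significant byte first: C4 35 2B BE → 0xC4352BBE.
Top bit is set, so as a signed 32-bit value this is 0xC4352BBE − 2^32 = -1003148354.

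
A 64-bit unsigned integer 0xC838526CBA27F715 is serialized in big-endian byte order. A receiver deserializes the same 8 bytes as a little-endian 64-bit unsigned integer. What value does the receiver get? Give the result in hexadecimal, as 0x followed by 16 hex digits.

Stored big-endian, the bytes at ascending addresses are C8 38 52 6C BA 27 F7 15.
Read back as little-endian, the first byte is least significant, giving 0x15F727BA6C5238C8.

0x15F727BA6C5238C8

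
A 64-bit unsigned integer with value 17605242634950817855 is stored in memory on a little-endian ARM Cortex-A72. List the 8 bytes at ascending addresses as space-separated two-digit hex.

3F 38 CE 60 E6 62 52 F4

17605242634950817855 in hexadecimal, padded to 64 bits, is 0xF45262E660CE383F.
Split into bytes (most-significant first): F4 52 62 E6 60 CE 38 3F.
Little-endian: lowest address holds the least-significant byte.
So at ascending addresses the bytes are 3F 38 CE 60 E6 62 52 F4.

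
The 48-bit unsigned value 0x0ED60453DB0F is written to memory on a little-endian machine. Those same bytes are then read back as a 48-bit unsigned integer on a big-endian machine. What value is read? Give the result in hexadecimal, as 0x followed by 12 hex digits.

0x0FDB5304D60E

Stored little-endian, the bytes at ascending addresses are 0F DB 53 04 D6 0E.
Read back as big-endian, the last byte is least significant, giving 0x0FDB5304D60E.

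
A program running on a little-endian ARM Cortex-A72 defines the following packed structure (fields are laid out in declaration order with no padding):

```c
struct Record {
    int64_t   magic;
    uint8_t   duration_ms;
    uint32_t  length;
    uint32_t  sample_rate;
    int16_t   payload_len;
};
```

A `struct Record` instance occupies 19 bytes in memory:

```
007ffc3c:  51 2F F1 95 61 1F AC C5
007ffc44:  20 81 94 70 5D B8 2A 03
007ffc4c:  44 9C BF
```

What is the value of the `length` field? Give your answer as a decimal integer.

1567659137

`length` follows `magic` (8 B), `duration_ms` (1 B), so it starts at offset 8 + 1 = 9 and occupies 4 bytes.
Bytes at offsets 9..12: 81 94 70 5D.
Little-endian: lowest address holds the least-significant byte.
Reassemble most-significant byte first: 5D 70 94 81 → 0x5D709481.
0x5D709481 = 1567659137.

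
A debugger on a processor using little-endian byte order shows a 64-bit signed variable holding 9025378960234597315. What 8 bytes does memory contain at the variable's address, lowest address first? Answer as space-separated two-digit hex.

9025378960234597315 in hexadecimal, padded to 64 bits, is 0x7D40965888114BC3.
Split into bytes (most-significant first): 7D 40 96 58 88 11 4B C3.
Little-endian: lowest address holds the least-significant byte.
So at ascending addresses the bytes are C3 4B 11 88 58 96 40 7D.

C3 4B 11 88 58 96 40 7D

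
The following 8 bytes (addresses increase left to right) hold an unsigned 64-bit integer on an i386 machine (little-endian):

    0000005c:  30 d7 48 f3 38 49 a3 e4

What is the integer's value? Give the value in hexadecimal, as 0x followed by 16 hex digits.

In little-endian order the low byte comes first in memory.
Reassemble most-significant byte first: E4 A3 49 38 F3 48 D7 30 → 0xE4A34938F348D730.

0xE4A34938F348D730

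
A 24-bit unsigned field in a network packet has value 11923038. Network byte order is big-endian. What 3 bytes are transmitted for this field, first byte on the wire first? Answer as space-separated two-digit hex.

11923038 in hexadecimal, padded to 24 bits, is 0xB5EE5E.
Split into bytes (most-significant first): B5 EE 5E.
Big-endian stores the most-significant byte at the lowest address.
So the memory order matches the most-significant-first order: B5 EE 5E.

B5 EE 5E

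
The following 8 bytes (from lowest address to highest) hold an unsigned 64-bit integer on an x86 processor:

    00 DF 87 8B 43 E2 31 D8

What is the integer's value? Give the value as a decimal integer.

In little-endian order the low byte comes first in memory.
Reassemble most-significant byte first: D8 31 E2 43 8B 87 DF 00 → 0xD831E2438B87DF00.
0xD831E2438B87DF00 = 15578481365782880000.

15578481365782880000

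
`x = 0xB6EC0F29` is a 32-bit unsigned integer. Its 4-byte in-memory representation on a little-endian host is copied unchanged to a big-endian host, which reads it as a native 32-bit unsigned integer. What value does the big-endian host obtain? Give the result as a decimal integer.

Stored little-endian, the bytes at ascending addresses are 29 0F EC B6.
Read back as big-endian, the last byte is least significant, giving 0x290FECB6.
0x290FECB6 = 688909494.

688909494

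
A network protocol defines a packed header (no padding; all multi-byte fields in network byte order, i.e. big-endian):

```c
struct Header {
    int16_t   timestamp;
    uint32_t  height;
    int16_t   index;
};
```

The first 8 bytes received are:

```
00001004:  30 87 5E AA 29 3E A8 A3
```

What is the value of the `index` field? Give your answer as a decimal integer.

`index` follows `timestamp` (2 B), `height` (4 B), so it starts at offset 2 + 4 = 6 and occupies 2 bytes.
Bytes at offsets 6..7: A8 A3.
Big-endian: lowest address holds the most-significant byte.
The bytes are already most-significant first: 0xA8A3.
Top bit is set, so as a signed 16-bit value this is 0xA8A3 − 2^16 = -22365.

-22365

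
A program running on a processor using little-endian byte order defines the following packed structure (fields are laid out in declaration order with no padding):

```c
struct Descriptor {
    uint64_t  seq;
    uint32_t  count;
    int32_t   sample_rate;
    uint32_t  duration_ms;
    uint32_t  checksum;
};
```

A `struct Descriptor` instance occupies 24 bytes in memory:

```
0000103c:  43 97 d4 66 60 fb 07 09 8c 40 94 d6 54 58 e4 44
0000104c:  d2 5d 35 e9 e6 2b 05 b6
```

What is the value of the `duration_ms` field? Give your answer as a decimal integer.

3912588754

`duration_ms` follows `seq` (8 B), `count` (4 B), `sample_rate` (4 B), so it starts at offset 8 + 4 + 4 = 16 and occupies 4 bytes.
Bytes at offsets 16..19: D2 5D 35 E9.
Little-endian: lowest address holds the least-significant byte.
Reassemble most-significant byte first: E9 35 5D D2 → 0xE9355DD2.
0xE9355DD2 = 3912588754.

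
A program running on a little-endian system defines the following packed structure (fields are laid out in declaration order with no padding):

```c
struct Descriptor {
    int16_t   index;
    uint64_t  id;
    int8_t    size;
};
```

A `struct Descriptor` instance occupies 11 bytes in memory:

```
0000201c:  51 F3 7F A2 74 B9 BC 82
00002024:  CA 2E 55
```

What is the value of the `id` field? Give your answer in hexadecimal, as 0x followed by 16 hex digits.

0x2ECA82BCB974A27F

`id` follows `index` (2 bytes), so it starts at byte offset 2 and occupies 8 bytes.
Bytes at offsets 2..9: 7F A2 74 B9 BC 82 CA 2E.
Little-endian: lowest address holds the least-significant byte.
Reassemble most-significant byte first: 2E CA 82 BC B9 74 A2 7F → 0x2ECA82BCB974A27F.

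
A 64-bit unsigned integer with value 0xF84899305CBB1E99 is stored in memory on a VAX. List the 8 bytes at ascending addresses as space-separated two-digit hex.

Split into bytes (most-significant first): F8 48 99 30 5C BB 1E 99.
In little-endian order the low byte comes first in memory.
So at ascending addresses the bytes are 99 1E BB 5C 30 99 48 F8.

99 1E BB 5C 30 99 48 F8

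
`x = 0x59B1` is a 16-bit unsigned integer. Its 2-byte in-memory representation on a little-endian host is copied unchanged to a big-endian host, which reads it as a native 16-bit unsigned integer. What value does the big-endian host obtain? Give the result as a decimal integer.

Stored little-endian, the bytes at ascending addresses are B1 59.
Read back as big-endian, the last byte is least significant, giving 0xB159.
0xB159 = 45401.

45401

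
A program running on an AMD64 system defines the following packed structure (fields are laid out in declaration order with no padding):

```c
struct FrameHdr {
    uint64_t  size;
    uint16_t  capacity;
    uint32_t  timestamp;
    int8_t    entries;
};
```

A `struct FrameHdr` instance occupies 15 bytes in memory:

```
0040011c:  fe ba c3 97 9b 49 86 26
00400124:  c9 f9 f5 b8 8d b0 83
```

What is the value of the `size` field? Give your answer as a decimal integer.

2775987152935435006

`size` is the first field, at byte offset 0, occupying 8 bytes.
Bytes at offsets 0..7: FE BA C3 97 9B 49 86 26.
Little-endian: lowest address holds the least-significant byte.
Reassemble most-significant byte first: 26 86 49 9B 97 C3 BA FE → 0x2686499B97C3BAFE.
0x2686499B97C3BAFE = 2775987152935435006.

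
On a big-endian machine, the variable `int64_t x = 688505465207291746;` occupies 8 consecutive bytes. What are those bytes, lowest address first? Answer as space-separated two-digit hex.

688505465207291746 in hexadecimal, padded to 64 bits, is 0x098E10129F987F62.
Split into bytes (most-significant first): 09 8E 10 12 9F 98 7F 62.
In big-endian order the high byte comes first in memory.
So the memory order matches the most-significant-first order: 09 8E 10 12 9F 98 7F 62.

09 8E 10 12 9F 98 7F 62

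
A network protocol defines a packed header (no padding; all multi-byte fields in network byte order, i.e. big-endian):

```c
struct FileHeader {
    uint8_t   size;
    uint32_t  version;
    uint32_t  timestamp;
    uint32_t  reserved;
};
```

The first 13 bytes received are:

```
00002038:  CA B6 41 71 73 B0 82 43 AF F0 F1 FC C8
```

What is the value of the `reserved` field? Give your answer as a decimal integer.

`reserved` follows `size` (1 B), `version` (4 B), `timestamp` (4 B), so it starts at offset 1 + 4 + 4 = 9 and occupies 4 bytes.
Bytes at offsets 9..12: F0 F1 FC C8.
In big-endian order the high byte comes first in memory.
The bytes are already most-significant first: 0xF0F1FCC8.
0xF0F1FCC8 = 4042390728.

4042390728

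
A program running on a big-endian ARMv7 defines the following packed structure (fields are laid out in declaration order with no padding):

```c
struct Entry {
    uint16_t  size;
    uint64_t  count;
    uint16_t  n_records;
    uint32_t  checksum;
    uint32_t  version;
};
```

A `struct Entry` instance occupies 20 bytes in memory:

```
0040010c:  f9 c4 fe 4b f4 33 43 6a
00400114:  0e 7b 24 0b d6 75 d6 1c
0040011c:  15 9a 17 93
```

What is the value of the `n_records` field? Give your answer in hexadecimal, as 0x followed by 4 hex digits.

0x240B

`n_records` follows `size` (2 B), `count` (8 B), so it starts at offset 2 + 8 = 10 and occupies 2 bytes.
Bytes at offsets 10..11: 24 0B.
Big-endian stores the most-significant byte at the lowest address.
The bytes are already most-significant first: 0x240B.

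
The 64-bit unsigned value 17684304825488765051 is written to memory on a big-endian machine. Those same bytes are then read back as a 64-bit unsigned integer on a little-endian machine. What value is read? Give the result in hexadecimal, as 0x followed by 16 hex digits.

17684304825488765051 in 64-bit hexadecimal is 0xF56B458B16FBF07B.
Stored big-endian, the bytes at ascending addresses are F5 6B 45 8B 16 FB F0 7B.
Read back as little-endian, the first byte is least significant, giving 0x7BF0FB168B456BF5.

0x7BF0FB168B456BF5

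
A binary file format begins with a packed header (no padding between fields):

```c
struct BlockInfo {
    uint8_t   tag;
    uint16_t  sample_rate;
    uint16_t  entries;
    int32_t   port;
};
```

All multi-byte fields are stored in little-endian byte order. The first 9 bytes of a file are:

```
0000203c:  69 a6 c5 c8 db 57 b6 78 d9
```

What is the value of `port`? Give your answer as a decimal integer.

-646400425

`port` follows `tag` (1 B), `sample_rate` (2 B), `entries` (2 B), so it starts at offset 1 + 2 + 2 = 5 and occupies 4 bytes.
Bytes at offsets 5..8: 57 B6 78 D9.
In little-endian order the low byte comes first in memory.
Reassemble most-significant byte first: D9 78 B6 57 → 0xD978B657.
Top bit is set, so as a signed 32-bit value this is 0xD978B657 − 2^32 = -646400425.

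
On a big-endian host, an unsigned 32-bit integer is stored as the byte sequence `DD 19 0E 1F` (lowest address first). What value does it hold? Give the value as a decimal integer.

Big-endian: lowest address holds the most-significant byte.
The bytes are already most-significant first: 0xDD190E1F.
0xDD190E1F = 3709406751.

3709406751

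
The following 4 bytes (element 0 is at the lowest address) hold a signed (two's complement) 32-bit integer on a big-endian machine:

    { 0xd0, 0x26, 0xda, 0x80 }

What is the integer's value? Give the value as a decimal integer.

-802760064

In big-endian order the high byte comes first in memory.
The bytes are already most-significant first: 0xD026DA80.
Top bit is set, so as a signed 32-bit value this is 0xD026DA80 − 2^32 = -802760064.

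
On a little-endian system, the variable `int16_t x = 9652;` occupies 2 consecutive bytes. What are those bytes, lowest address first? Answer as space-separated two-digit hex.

B4 25

9652 in hexadecimal, padded to 16 bits, is 0x25B4.
Split into bytes (most-significant first): 25 B4.
Little-endian: lowest address holds the least-significant byte.
So at ascending addresses the bytes are B4 25.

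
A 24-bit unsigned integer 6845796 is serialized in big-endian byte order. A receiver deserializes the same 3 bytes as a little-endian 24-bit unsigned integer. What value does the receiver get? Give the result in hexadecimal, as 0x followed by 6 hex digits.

6845796 in 24-bit hexadecimal is 0x687564.
Stored big-endian, the bytes at ascending addresses are 68 75 64.
Read back as little-endian, the first byte is least significant, giving 0x647568.

0x647568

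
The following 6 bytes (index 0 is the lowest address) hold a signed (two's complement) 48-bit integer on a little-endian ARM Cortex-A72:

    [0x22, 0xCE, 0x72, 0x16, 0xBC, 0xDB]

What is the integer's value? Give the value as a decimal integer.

-39874099753438

Little-endian: lowest address holds the least-significant byte.
Reassemble most-significant byte first: DB BC 16 72 CE 22 → 0xDBBC1672CE22.
Top bit is set, so as a signed 48-bit value this is 0xDBBC1672CE22 − 2^48 = -39874099753438.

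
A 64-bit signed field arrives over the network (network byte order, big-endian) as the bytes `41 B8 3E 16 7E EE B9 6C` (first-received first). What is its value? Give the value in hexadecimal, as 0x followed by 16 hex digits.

Big-endian stores the most-significant byte at the lowest address.
The bytes are already most-significant first: 0x41B83E167EEEB96C.

0x41B83E167EEEB96C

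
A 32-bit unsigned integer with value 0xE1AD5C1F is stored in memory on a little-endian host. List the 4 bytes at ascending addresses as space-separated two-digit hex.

1F 5C AD E1

Split into bytes (most-significant first): E1 AD 5C 1F.
In little-endian order the low byte comes first in memory.
So at ascending addresses the bytes are 1F 5C AD E1.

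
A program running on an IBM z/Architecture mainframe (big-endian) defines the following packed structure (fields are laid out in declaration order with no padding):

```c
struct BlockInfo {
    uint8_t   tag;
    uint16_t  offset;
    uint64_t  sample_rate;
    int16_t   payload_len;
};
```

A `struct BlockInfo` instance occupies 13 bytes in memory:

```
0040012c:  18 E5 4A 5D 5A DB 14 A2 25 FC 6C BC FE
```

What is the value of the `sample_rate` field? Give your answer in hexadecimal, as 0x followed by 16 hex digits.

`sample_rate` follows `tag` (1 B), `offset` (2 B), so it starts at offset 1 + 2 = 3 and occupies 8 bytes.
Bytes at offsets 3..10: 5D 5A DB 14 A2 25 FC 6C.
Big-endian stores the most-significant byte at the lowest address.
The bytes are already most-significant first: 0x5D5ADB14A225FC6C.

0x5D5ADB14A225FC6C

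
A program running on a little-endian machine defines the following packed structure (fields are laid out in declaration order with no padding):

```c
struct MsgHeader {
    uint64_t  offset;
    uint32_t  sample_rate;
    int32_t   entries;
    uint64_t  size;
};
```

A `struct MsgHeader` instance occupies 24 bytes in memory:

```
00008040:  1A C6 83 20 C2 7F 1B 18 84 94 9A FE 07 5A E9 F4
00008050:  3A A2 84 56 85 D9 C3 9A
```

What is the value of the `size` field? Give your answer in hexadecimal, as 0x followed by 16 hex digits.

`size` follows `offset` (8 B), `sample_rate` (4 B), `entries` (4 B), so it starts at offset 8 + 4 + 4 = 16 and occupies 8 bytes.
Bytes at offsets 16..23: 3A A2 84 56 85 D9 C3 9A.
Little-endian: lowest address holds the least-significant byte.
Reassemble most-significant byte first: 9A C3 D9 85 56 84 A2 3A → 0x9AC3D9855684A23A.

0x9AC3D9855684A23A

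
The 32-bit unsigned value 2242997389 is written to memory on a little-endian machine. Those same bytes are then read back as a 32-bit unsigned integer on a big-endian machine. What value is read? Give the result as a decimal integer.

2372710789

2242997389 in 32-bit hexadecimal is 0x85B16C8D.
Stored little-endian, the bytes at ascending addresses are 8D 6C B1 85.
Read back as big-endian, the last byte is least significant, giving 0x8D6CB185.
0x8D6CB185 = 2372710789.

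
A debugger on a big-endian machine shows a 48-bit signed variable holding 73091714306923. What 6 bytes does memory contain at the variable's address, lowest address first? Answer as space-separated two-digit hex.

73091714306923 in hexadecimal, padded to 48 bits, is 0x4279FDAAD36B.
Split into bytes (most-significant first): 42 79 FD AA D3 6B.
Big-endian stores the most-significant byte at the lowest address.
So the memory order matches the most-significant-first order: 42 79 FD AA D3 6B.

42 79 FD AA D3 6B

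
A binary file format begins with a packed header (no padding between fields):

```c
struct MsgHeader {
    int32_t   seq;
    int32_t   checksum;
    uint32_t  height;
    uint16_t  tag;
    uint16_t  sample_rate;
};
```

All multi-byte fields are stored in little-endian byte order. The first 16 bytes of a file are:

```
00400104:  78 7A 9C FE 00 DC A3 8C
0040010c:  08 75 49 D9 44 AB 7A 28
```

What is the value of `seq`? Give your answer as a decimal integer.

`seq` is the first field, at byte offset 0, occupying 4 bytes.
Bytes at offsets 0..3: 78 7A 9C FE.
In little-endian order the low byte comes first in memory.
Reassemble most-significant byte first: FE 9C 7A 78 → 0xFE9C7A78.
Top bit is set, so as a signed 32-bit value this is 0xFE9C7A78 − 2^32 = -23299464.

-23299464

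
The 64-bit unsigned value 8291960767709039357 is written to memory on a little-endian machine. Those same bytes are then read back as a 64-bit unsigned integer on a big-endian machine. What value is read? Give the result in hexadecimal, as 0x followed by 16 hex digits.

8291960767709039357 in 64-bit hexadecimal is 0x7312F662B2C5CAFD.
Stored little-endian, the bytes at ascending addresses are FD CA C5 B2 62 F6 12 73.
Read back as big-endian, the last byte is least significant, giving 0xFDCAC5B262F61273.

0xFDCAC5B262F61273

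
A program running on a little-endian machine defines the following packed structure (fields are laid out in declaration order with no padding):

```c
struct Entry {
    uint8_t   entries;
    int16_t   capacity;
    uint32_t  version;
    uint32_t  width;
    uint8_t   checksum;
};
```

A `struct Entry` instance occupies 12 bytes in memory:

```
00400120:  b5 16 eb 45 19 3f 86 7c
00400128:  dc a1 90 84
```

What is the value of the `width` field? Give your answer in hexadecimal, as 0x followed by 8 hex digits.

`width` follows `entries` (1 B), `capacity` (2 B), `version` (4 B), so it starts at offset 1 + 2 + 4 = 7 and occupies 4 bytes.
Bytes at offsets 7..10: 7C DC A1 90.
Little-endian stores the least-significant byte at the lowest address.
Reassemble most-significant byte first: 90 A1 DC 7C → 0x90A1DC7C.

0x90A1DC7C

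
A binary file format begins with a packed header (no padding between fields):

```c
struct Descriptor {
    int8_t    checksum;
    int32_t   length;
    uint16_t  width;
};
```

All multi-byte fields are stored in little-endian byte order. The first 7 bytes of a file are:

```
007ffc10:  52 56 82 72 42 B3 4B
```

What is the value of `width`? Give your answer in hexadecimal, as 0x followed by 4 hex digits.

`width` follows `checksum` (1 B), `length` (4 B), so it starts at offset 1 + 4 = 5 and occupies 2 bytes.
Bytes at offsets 5..6: B3 4B.
Little-endian stores the least-significant byte at the lowest address.
Reassemble most-significant byte first: 4B B3 → 0x4BB3.

0x4BB3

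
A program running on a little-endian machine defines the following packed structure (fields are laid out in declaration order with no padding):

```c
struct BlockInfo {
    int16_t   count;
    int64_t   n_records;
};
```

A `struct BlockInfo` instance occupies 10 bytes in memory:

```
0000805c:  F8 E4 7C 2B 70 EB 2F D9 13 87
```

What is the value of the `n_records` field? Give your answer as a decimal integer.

`n_records` follows `count` (2 bytes), so it starts at byte offset 2 and occupies 8 bytes.
Bytes at offsets 2..9: 7C 2B 70 EB 2F D9 13 87.
Little-endian stores the least-significant byte at the lowest address.
Reassemble most-significant byte first: 87 13 D9 2F EB 70 2B 7C → 0x8713D92FEB702B7C.
Top bit is set, so as a signed 64-bit value this is 0x8713D92FEB702B7C − 2^64 = -8713382054195090564.

-8713382054195090564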